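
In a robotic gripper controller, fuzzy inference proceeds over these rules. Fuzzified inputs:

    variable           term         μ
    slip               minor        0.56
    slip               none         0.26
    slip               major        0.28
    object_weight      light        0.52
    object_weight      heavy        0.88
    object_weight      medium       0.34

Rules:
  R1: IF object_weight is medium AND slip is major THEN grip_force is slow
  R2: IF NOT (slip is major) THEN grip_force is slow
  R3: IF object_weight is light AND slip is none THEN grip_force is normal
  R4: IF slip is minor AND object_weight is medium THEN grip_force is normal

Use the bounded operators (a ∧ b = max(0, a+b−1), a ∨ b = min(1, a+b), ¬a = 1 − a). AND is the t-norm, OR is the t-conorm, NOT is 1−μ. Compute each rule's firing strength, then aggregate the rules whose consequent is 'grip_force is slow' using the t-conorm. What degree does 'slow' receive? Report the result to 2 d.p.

R1: medium=0.34, major=0.28; AND[max(0, a+b−1)] → w = 0.00
R2: ¬major=1−0.28=0.72 → w = 0.72
R3: light=0.52, none=0.26; AND[max(0, a+b−1)] → w = 0.00
R4: minor=0.56, medium=0.34; AND[max(0, a+b−1)] → w = 0.00
Rules with consequent 'slow': {R1, R2} → strengths 0.00, 0.72
Aggregate via t-conorm [min(1, a+b)]: 0.72

0.72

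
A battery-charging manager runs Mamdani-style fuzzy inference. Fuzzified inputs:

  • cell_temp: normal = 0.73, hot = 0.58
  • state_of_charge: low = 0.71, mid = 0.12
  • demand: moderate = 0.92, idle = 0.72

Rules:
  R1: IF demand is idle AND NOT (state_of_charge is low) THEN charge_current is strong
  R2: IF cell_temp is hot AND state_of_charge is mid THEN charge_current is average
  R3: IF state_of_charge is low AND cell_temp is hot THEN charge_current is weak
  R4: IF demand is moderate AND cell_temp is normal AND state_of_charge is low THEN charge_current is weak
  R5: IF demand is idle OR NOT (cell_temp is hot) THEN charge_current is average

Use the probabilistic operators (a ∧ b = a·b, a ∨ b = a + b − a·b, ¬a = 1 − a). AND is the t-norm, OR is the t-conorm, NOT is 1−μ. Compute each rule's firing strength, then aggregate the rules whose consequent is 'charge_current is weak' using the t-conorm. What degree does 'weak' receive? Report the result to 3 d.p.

0.692

R1: idle=0.72, ¬low=1−0.71=0.29; AND[a·b] → w = 0.2088
R2: hot=0.58, mid=0.12; AND[a·b] → w = 0.0696
R3: low=0.71, hot=0.58; AND[a·b] → w = 0.4118
R4: moderate=0.92, normal=0.73, low=0.71; AND[a·b] → w = 0.4768
R5: idle=0.72, ¬hot=1−0.58=0.42; OR[a + b − a·b] → w = 0.8376
Rules with consequent 'weak': {R3, R4} → strengths 0.4118, 0.4768
Aggregate via t-conorm [a + b − a·b]: 0.6923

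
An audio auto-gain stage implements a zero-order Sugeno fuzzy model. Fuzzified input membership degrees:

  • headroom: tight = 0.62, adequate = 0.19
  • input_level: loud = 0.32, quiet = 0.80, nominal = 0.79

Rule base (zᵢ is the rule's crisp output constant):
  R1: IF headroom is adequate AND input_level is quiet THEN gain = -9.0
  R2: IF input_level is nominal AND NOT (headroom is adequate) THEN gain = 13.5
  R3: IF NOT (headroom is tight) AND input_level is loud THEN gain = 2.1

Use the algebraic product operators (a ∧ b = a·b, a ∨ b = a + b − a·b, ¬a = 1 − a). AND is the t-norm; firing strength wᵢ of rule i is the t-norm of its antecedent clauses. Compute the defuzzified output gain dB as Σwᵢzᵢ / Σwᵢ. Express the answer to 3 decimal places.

R1 (z=-9.0): adequate=0.19, quiet=0.80; AND[a·b] → w = 0.1520
R2 (z=13.5): nominal=0.79, ¬adequate=1−0.19=0.81; AND[a·b] → w = 0.6399
R3 (z=2.1): ¬tight=1−0.62=0.38, loud=0.32; AND[a·b] → w = 0.1216
Weighted average = (0.1520·-9.0 + 0.6399·13.5 + 0.1216·2.1) / (0.1520 + 0.6399 + 0.1216)
  = 7.5260 / 0.9135 = 8.239

8.239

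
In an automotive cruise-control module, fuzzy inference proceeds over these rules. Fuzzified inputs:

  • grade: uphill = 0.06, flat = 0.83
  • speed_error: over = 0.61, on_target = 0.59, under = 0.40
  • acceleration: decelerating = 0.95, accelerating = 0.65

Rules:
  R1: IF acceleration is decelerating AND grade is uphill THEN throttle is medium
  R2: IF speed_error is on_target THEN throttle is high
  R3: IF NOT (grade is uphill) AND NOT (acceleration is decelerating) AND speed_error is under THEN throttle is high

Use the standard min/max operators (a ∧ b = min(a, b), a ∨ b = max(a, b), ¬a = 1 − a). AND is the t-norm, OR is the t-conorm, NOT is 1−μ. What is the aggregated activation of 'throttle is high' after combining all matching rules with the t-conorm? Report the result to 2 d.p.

0.59

R1: decelerating=0.95, uphill=0.06; AND[min(a, b)] → w = 0.06
R2: on_target=0.59 → w = 0.59
R3: ¬uphill=1−0.06=0.94, ¬decelerating=1−0.95=0.05, under=0.40; AND[min(a, b)] → w = 0.05
Rules with consequent 'high': {R2, R3} → strengths 0.59, 0.05
Aggregate via t-conorm [max(a, b)]: 0.59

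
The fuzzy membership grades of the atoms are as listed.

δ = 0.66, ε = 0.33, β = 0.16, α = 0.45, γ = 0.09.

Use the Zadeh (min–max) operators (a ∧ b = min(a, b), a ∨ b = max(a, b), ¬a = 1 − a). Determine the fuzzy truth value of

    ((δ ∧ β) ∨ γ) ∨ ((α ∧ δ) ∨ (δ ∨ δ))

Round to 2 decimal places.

0.66

δ ∧ β = min(a, b) on (0.66, 0.16) = 0.16
(δ ∧ β) ∨ γ = max(a, b) on (0.16, 0.09) = 0.16
α ∧ δ = min(a, b) on (0.45, 0.66) = 0.45
δ ∨ δ = max(a, b) on (0.66, 0.66) = 0.66
(α ∧ δ) ∨ (δ ∨ δ) = max(a, b) on (0.45, 0.66) = 0.66
((δ ∧ β) ∨ γ) ∨ ((α ∧ δ) ∨ (δ ∨ δ)) = max(a, b) on (0.16, 0.66) = 0.66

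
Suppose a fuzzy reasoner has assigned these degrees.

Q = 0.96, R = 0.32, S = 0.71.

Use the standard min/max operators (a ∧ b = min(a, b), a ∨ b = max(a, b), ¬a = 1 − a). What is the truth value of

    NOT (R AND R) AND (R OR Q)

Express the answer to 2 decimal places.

0.68

R AND R = min(a, b) on (0.32, 0.32) = 0.32
NOT (R AND R) = 1 − 0.32 = 0.68
R OR Q = max(a, b) on (0.32, 0.96) = 0.96
NOT (R AND R) AND (R OR Q) = min(a, b) on (0.68, 0.96) = 0.68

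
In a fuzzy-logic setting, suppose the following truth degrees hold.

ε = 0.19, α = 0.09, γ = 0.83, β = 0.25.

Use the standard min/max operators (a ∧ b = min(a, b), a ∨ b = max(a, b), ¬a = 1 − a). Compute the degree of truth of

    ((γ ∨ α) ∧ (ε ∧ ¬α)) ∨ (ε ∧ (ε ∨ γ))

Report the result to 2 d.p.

γ ∨ α = max(a, b) on (0.83, 0.09) = 0.83
¬α = 1 − 0.09 = 0.91
ε ∧ ¬α = min(a, b) on (0.19, 0.91) = 0.19
(γ ∨ α) ∧ (ε ∧ ¬α) = min(a, b) on (0.83, 0.19) = 0.19
ε ∨ γ = max(a, b) on (0.19, 0.83) = 0.83
ε ∧ (ε ∨ γ) = min(a, b) on (0.19, 0.83) = 0.19
((γ ∨ α) ∧ (ε ∧ ¬α)) ∨ (ε ∧ (ε ∨ γ)) = max(a, b) on (0.19, 0.19) = 0.19

0.19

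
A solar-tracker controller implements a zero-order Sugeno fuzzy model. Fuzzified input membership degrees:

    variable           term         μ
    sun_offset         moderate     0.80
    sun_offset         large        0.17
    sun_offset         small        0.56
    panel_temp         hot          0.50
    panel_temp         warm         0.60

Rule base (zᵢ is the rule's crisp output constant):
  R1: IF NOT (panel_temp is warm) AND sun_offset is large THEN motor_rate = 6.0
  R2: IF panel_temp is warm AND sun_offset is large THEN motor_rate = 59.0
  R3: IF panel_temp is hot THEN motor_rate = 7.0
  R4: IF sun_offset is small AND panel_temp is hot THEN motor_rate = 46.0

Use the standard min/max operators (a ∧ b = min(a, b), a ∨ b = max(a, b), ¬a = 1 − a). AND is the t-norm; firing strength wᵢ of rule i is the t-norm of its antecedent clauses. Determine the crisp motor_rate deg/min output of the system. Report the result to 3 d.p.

28.022

R1 (z=6.0): ¬warm=1−0.60=0.40, large=0.17; AND[min(a, b)] → w = 0.17
R2 (z=59.0): warm=0.60, large=0.17; AND[min(a, b)] → w = 0.17
R3 (z=7.0): hot=0.50 → w = 0.50
R4 (z=46.0): small=0.56, hot=0.50; AND[min(a, b)] → w = 0.50
Weighted average = (0.17·6.0 + 0.17·59.0 + 0.50·7.0 + 0.50·46.0) / (0.17 + 0.17 + 0.50 + 0.50)
  = 37.5500 / 1.3400 = 28.022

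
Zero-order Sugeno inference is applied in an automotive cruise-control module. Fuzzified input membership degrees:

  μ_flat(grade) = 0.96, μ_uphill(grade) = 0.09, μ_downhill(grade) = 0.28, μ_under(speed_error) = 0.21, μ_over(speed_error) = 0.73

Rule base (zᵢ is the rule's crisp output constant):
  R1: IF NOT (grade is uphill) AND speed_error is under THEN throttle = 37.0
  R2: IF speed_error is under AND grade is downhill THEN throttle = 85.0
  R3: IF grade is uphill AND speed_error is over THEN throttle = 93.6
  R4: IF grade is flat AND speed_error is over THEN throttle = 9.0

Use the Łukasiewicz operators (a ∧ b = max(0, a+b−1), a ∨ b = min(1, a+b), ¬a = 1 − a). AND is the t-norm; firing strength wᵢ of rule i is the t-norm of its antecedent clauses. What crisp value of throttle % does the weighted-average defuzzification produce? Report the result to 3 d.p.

13.148

R1 (z=37.0): ¬uphill=1−0.09=0.91, under=0.21; AND[max(0, a+b−1)] → w = 0.12
R2 (z=85.0): under=0.21, downhill=0.28; AND[max(0, a+b−1)] → w = 0.00
R3 (z=93.6): uphill=0.09, over=0.73; AND[max(0, a+b−1)] → w = 0.00
R4 (z=9.0): flat=0.96, over=0.73; AND[max(0, a+b−1)] → w = 0.69
Weighted average = (0.12·37.0 + 0.00·85.0 + 0.00·93.6 + 0.69·9.0) / (0.12 + 0.00 + 0.00 + 0.69)
  = 10.6500 / 0.8100 = 13.148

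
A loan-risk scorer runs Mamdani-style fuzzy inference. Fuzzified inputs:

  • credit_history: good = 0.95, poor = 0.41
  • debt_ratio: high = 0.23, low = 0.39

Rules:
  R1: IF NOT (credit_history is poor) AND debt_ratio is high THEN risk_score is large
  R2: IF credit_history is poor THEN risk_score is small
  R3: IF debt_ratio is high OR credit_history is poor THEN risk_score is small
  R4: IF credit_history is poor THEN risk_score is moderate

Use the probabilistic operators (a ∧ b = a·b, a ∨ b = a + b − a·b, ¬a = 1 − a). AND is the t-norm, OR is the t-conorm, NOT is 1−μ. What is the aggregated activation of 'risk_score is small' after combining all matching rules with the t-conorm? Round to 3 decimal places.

0.732

R1: ¬poor=1−0.41=0.59, high=0.23; AND[a·b] → w = 0.1357
R2: poor=0.41 → w = 0.4100
R3: high=0.23, poor=0.41; OR[a + b − a·b] → w = 0.5457
R4: poor=0.41 → w = 0.4100
Rules with consequent 'small': {R2, R3} → strengths 0.4100, 0.5457
Aggregate via t-conorm [a + b − a·b]: 0.7320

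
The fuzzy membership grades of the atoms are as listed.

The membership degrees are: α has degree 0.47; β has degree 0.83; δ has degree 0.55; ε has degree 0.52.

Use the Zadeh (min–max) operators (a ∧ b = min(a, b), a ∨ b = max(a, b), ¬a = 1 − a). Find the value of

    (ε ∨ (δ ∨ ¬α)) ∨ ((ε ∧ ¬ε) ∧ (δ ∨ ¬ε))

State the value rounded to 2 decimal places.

¬α = 1 − 0.47 = 0.53
δ ∨ ¬α = max(a, b) on (0.55, 0.53) = 0.55
ε ∨ (δ ∨ ¬α) = max(a, b) on (0.52, 0.55) = 0.55
¬ε = 1 − 0.52 = 0.48
ε ∧ ¬ε = min(a, b) on (0.52, 0.48) = 0.48
¬ε = 1 − 0.52 = 0.48
δ ∨ ¬ε = max(a, b) on (0.55, 0.48) = 0.55
(ε ∧ ¬ε) ∧ (δ ∨ ¬ε) = min(a, b) on (0.48, 0.55) = 0.48
(ε ∨ (δ ∨ ¬α)) ∨ ((ε ∧ ¬ε) ∧ (δ ∨ ¬ε)) = max(a, b) on (0.55, 0.48) = 0.55

0.55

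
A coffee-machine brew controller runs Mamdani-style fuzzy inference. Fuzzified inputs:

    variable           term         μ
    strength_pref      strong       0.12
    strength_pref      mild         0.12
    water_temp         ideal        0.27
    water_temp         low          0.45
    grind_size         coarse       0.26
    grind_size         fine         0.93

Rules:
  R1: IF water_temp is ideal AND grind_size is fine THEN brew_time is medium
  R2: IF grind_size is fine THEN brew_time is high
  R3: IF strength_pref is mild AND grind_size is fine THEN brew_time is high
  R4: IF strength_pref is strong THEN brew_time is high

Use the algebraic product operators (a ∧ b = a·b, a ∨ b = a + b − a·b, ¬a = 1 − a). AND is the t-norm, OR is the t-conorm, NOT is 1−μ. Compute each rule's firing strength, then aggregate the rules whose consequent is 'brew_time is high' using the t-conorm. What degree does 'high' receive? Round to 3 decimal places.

R1: ideal=0.27, fine=0.93; AND[a·b] → w = 0.2511
R2: fine=0.93 → w = 0.9300
R3: mild=0.12, fine=0.93; AND[a·b] → w = 0.1116
R4: strong=0.12 → w = 0.1200
Rules with consequent 'high': {R2, R3, R4} → strengths 0.9300, 0.1116, 0.1200
Aggregate via t-conorm [a + b − a·b]: 0.9453

0.945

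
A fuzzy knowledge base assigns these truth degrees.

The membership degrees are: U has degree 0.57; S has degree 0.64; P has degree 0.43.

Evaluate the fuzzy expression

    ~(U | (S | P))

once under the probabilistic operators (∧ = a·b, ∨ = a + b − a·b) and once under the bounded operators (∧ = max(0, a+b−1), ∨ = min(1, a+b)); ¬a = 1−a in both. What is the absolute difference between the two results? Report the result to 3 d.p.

0.088

Under probabilistic:
  S | P = a + b − a·b on (0.6400, 0.4300) = 0.7948
  U | (S | P) = a + b − a·b on (0.5700, 0.7948) = 0.9118
  ~(U | (S | P)) = 1 − 0.9118 = 0.0882
  → value = 0.0882
Under bounded:
  S | P = min(1, a+b) on (0.64, 0.43) = 1.00
  U | (S | P) = min(1, a+b) on (0.57, 1.00) = 1.00
  ~(U | (S | P)) = 1 − 1.00 = 0.00
  → value = 0.0000
|0.0882 − 0.0000| = 0.088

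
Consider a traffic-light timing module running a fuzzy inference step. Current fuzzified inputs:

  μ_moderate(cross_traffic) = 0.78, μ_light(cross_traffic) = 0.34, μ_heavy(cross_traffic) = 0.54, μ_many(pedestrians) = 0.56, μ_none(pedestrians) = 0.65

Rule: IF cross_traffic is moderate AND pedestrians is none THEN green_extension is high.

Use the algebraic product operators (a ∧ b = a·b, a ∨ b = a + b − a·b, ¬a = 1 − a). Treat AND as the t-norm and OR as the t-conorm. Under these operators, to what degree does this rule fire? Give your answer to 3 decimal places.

firing strength: moderate=0.78, none=0.65; AND[a·b] → w = 0.5070

0.507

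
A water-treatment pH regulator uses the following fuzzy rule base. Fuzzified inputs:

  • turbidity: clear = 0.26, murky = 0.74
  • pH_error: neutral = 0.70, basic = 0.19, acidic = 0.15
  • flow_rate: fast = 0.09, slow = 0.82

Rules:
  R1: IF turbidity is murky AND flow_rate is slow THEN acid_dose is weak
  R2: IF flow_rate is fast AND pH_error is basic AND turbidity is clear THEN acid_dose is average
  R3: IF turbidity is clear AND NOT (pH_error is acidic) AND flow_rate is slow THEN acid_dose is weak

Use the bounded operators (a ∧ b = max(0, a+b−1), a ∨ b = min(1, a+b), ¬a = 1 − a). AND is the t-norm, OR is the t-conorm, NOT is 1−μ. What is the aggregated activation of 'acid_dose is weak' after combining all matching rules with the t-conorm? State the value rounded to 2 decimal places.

R1: murky=0.74, slow=0.82; AND[max(0, a+b−1)] → w = 0.56
R2: fast=0.09, basic=0.19, clear=0.26; AND[max(0, a+b−1)] → w = 0.00
R3: clear=0.26, ¬acidic=1−0.15=0.85, slow=0.82; AND[max(0, a+b−1)] → w = 0.00
Rules with consequent 'weak': {R1, R3} → strengths 0.56, 0.00
Aggregate via t-conorm [min(1, a+b)]: 0.56

0.56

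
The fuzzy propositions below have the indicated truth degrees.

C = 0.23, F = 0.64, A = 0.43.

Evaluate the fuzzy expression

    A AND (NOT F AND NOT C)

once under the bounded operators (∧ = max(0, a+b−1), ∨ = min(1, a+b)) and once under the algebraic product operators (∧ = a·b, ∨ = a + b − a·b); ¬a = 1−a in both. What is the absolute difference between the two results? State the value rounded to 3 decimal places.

0.119

Under bounded:
  NOT F = 1 − 0.64 = 0.36
  NOT C = 1 − 0.23 = 0.77
  NOT F AND NOT C = max(0, a+b−1) on (0.36, 0.77) = 0.13
  A AND (NOT F AND NOT C) = max(0, a+b−1) on (0.43, 0.13) = 0.00
  → value = 0.0000
Under algebraic product:
  NOT F = 1 − 0.6400 = 0.3600
  NOT C = 1 − 0.2300 = 0.7700
  NOT F AND NOT C = a·b on (0.3600, 0.7700) = 0.2772
  A AND (NOT F AND NOT C) = a·b on (0.4300, 0.2772) = 0.1192
  → value = 0.1192
|0.0000 − 0.1192| = 0.119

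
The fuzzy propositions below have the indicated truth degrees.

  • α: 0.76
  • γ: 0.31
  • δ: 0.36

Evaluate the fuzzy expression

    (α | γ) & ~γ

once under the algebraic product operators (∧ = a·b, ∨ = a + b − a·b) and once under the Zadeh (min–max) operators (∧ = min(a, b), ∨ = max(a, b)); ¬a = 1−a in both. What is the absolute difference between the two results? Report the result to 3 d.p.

Under algebraic product:
  α | γ = a + b − a·b on (0.7600, 0.3100) = 0.8344
  ~γ = 1 − 0.3100 = 0.6900
  (α | γ) & ~γ = a·b on (0.8344, 0.6900) = 0.5757
  → value = 0.5757
Under Zadeh (min–max):
  α | γ = max(a, b) on (0.76, 0.31) = 0.76
  ~γ = 1 − 0.31 = 0.69
  (α | γ) & ~γ = min(a, b) on (0.76, 0.69) = 0.69
  → value = 0.6900
|0.5757 − 0.6900| = 0.114

0.114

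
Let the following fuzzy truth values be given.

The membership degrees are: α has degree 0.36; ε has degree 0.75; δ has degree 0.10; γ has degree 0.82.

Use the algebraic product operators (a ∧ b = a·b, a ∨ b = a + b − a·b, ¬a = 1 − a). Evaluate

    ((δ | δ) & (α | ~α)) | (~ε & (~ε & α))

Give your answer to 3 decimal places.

δ | δ = a + b − a·b on (0.1000, 0.1000) = 0.1900
~α = 1 − 0.3600 = 0.6400
α | ~α = a + b − a·b on (0.3600, 0.6400) = 0.7696
(δ | δ) & (α | ~α) = a·b on (0.1900, 0.7696) = 0.1462
~ε = 1 − 0.7500 = 0.2500
~ε = 1 − 0.7500 = 0.2500
~ε & α = a·b on (0.2500, 0.3600) = 0.0900
~ε & (~ε & α) = a·b on (0.2500, 0.0900) = 0.0225
((δ | δ) & (α | ~α)) | (~ε & (~ε & α)) = a + b − a·b on (0.1462, 0.0225) = 0.1654

0.165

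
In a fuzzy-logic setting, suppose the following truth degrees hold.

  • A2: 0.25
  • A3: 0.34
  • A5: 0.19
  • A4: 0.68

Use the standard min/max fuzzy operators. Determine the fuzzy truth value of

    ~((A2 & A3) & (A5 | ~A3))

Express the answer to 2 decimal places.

A2 & A3 = min(a, b) on (0.25, 0.34) = 0.25
~A3 = 1 − 0.34 = 0.66
A5 | ~A3 = max(a, b) on (0.19, 0.66) = 0.66
(A2 & A3) & (A5 | ~A3) = min(a, b) on (0.25, 0.66) = 0.25
~((A2 & A3) & (A5 | ~A3)) = 1 − 0.25 = 0.75

0.75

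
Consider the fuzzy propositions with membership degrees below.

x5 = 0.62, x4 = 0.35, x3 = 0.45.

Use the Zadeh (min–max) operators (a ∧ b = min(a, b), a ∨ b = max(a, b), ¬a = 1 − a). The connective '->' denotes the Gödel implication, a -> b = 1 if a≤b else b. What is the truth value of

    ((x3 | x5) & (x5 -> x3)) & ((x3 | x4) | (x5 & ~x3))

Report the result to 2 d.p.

x3 | x5 = max(a, b) on (0.45, 0.62) = 0.62
x5 -> x3  [Gödel: 1 if a≤b else b] with a=0.62, b=0.45 → 0.45
(x3 | x5) & (x5 -> x3) = min(a, b) on (0.62, 0.45) = 0.45
x3 | x4 = max(a, b) on (0.45, 0.35) = 0.45
~x3 = 1 − 0.45 = 0.55
x5 & ~x3 = min(a, b) on (0.62, 0.55) = 0.55
(x3 | x4) | (x5 & ~x3) = max(a, b) on (0.45, 0.55) = 0.55
((x3 | x5) & (x5 -> x3)) & ((x3 | x4) | (x5 & ~x3)) = min(a, b) on (0.45, 0.55) = 0.45

0.45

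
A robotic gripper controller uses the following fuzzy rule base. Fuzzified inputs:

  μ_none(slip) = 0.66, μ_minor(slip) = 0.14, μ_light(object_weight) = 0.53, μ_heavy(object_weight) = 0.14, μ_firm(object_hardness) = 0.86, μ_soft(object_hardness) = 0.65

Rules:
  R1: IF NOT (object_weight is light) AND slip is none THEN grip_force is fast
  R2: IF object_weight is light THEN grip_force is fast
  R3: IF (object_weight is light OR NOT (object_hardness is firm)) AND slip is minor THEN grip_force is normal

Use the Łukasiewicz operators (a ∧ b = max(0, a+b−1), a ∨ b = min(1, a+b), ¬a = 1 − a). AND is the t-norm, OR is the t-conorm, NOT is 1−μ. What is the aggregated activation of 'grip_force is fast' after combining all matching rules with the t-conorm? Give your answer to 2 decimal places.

0.66

R1: ¬light=1−0.53=0.47, none=0.66; AND[max(0, a+b−1)] → w = 0.13
R2: light=0.53 → w = 0.53
R3: (light=0.53 OR ¬firm=1−0.86=0.14) = 0.67; AND[max(0, a+b−1)] with minor=0.14 → w = 0.00
Rules with consequent 'fast': {R1, R2} → strengths 0.13, 0.53
Aggregate via t-conorm [min(1, a+b)]: 0.66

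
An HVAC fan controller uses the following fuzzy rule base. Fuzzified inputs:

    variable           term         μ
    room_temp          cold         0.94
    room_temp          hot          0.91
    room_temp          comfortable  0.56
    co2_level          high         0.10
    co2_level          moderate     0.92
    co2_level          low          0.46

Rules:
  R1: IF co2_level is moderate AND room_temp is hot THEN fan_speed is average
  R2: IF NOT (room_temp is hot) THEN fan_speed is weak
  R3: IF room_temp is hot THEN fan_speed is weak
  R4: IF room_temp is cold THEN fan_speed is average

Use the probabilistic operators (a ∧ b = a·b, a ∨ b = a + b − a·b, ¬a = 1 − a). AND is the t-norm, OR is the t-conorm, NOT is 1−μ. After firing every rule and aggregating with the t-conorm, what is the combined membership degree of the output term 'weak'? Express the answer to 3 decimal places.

R1: moderate=0.92, hot=0.91; AND[a·b] → w = 0.8372
R2: ¬hot=1−0.91=0.09 → w = 0.0900
R3: hot=0.91 → w = 0.9100
R4: cold=0.94 → w = 0.9400
Rules with consequent 'weak': {R2, R3} → strengths 0.0900, 0.9100
Aggregate via t-conorm [a + b − a·b]: 0.9181

0.918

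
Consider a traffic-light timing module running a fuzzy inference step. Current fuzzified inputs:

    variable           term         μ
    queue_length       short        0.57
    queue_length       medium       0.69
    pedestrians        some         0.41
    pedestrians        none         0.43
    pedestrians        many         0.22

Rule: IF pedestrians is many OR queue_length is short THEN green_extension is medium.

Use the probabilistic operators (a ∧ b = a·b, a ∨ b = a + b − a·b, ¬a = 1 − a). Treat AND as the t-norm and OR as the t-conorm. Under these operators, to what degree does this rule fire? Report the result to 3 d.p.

0.665

firing strength: many=0.22, short=0.57; OR[a + b − a·b] → w = 0.6646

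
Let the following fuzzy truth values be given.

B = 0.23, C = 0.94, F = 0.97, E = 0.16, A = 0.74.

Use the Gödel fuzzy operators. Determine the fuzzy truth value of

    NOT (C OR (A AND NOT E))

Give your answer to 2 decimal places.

0.06

NOT E = 1 − 0.16 = 0.84
A AND NOT E = min(a, b) on (0.74, 0.84) = 0.74
C OR (A AND NOT E) = max(a, b) on (0.94, 0.74) = 0.94
NOT (C OR (A AND NOT E)) = 1 − 0.94 = 0.06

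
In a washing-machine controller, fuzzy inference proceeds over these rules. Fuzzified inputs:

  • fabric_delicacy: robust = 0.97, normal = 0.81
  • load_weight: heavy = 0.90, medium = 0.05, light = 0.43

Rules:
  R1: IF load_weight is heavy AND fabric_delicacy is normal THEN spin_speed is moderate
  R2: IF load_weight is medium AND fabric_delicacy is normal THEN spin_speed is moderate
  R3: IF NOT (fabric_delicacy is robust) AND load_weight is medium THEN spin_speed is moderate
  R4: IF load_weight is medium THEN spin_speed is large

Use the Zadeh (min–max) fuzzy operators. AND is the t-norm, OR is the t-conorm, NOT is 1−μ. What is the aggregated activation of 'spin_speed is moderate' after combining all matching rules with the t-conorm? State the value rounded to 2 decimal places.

R1: heavy=0.90, normal=0.81; AND[min(a, b)] → w = 0.81
R2: medium=0.05, normal=0.81; AND[min(a, b)] → w = 0.05
R3: ¬robust=1−0.97=0.03, medium=0.05; AND[min(a, b)] → w = 0.03
R4: medium=0.05 → w = 0.05
Rules with consequent 'moderate': {R1, R2, R3} → strengths 0.81, 0.05, 0.03
Aggregate via t-conorm [max(a, b)]: 0.81

0.81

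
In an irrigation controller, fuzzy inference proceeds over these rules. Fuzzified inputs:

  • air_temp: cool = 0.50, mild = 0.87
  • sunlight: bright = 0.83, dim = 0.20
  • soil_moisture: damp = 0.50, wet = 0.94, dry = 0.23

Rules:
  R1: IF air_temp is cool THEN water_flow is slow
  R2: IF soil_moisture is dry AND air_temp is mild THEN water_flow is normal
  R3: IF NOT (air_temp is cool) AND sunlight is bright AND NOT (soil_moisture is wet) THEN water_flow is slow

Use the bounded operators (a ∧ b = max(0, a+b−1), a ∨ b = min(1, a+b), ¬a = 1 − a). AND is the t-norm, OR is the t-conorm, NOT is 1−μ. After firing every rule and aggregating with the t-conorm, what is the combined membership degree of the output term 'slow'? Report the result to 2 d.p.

R1: cool=0.50 → w = 0.50
R2: dry=0.23, mild=0.87; AND[max(0, a+b−1)] → w = 0.10
R3: ¬cool=1−0.50=0.50, bright=0.83, ¬wet=1−0.94=0.06; AND[max(0, a+b−1)] → w = 0.00
Rules with consequent 'slow': {R1, R3} → strengths 0.50, 0.00
Aggregate via t-conorm [min(1, a+b)]: 0.50

0.50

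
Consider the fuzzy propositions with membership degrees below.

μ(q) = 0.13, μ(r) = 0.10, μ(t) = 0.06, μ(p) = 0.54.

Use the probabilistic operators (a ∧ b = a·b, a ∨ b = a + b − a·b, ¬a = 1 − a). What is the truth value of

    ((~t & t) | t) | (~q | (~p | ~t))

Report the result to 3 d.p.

0.996

~t = 1 − 0.0600 = 0.9400
~t & t = a·b on (0.9400, 0.0600) = 0.0564
(~t & t) | t = a + b − a·b on (0.0564, 0.0600) = 0.1130
~q = 1 − 0.1300 = 0.8700
~p = 1 − 0.5400 = 0.4600
~t = 1 − 0.0600 = 0.9400
~p | ~t = a + b − a·b on (0.4600, 0.9400) = 0.9676
~q | (~p | ~t) = a + b − a·b on (0.8700, 0.9676) = 0.9958
((~t & t) | t) | (~q | (~p | ~t)) = a + b − a·b on (0.1130, 0.9958) = 0.9963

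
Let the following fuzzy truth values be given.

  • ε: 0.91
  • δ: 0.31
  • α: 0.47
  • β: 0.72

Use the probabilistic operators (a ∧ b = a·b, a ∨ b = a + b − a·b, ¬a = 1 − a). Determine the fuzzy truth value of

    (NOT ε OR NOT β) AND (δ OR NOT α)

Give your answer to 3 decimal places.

NOT ε = 1 − 0.9100 = 0.0900
NOT β = 1 − 0.7200 = 0.2800
NOT ε OR NOT β = a + b − a·b on (0.0900, 0.2800) = 0.3448
NOT α = 1 − 0.4700 = 0.5300
δ OR NOT α = a + b − a·b on (0.3100, 0.5300) = 0.6757
(NOT ε OR NOT β) AND (δ OR NOT α) = a·b on (0.3448, 0.6757) = 0.2330

0.233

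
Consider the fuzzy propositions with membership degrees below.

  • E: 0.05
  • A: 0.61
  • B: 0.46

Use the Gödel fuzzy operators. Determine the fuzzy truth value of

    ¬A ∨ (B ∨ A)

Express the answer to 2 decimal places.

0.61

¬A = 1 − 0.61 = 0.39
B ∨ A = max(a, b) on (0.46, 0.61) = 0.61
¬A ∨ (B ∨ A) = max(a, b) on (0.39, 0.61) = 0.61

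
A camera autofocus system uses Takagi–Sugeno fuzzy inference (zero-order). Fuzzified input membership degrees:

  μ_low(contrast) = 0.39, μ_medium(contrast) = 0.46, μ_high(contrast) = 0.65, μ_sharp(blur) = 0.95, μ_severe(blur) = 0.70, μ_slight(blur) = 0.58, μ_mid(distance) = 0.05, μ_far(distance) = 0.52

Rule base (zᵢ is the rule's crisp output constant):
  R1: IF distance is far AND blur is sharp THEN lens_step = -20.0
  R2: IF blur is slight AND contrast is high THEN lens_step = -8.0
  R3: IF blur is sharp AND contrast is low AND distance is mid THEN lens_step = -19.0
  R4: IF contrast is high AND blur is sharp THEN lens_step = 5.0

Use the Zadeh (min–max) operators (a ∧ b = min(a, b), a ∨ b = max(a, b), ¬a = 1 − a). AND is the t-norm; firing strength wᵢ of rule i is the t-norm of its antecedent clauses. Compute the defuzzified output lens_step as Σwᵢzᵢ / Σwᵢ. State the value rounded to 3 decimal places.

-7.078

R1 (z=-20.0): far=0.52, sharp=0.95; AND[min(a, b)] → w = 0.52
R2 (z=-8.0): slight=0.58, high=0.65; AND[min(a, b)] → w = 0.58
R3 (z=-19.0): sharp=0.95, low=0.39, mid=0.05; AND[min(a, b)] → w = 0.05
R4 (z=5.0): high=0.65, sharp=0.95; AND[min(a, b)] → w = 0.65
Weighted average = (0.52·-20.0 + 0.58·-8.0 + 0.05·-19.0 + 0.65·5.0) / (0.52 + 0.58 + 0.05 + 0.65)
  = -12.7400 / 1.8000 = -7.078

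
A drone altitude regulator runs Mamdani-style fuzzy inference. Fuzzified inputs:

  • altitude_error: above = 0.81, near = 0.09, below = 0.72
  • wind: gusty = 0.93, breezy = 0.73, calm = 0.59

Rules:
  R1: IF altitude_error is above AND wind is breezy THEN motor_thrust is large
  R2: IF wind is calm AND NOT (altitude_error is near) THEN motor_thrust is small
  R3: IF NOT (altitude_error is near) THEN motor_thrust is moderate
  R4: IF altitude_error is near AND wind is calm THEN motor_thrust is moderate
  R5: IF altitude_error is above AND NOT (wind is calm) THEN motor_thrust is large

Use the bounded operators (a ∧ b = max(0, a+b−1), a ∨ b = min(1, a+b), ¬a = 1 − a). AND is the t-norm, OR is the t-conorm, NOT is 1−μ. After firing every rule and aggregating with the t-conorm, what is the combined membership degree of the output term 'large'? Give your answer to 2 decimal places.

0.76

R1: above=0.81, breezy=0.73; AND[max(0, a+b−1)] → w = 0.54
R2: calm=0.59, ¬near=1−0.09=0.91; AND[max(0, a+b−1)] → w = 0.50
R3: ¬near=1−0.09=0.91 → w = 0.91
R4: near=0.09, calm=0.59; AND[max(0, a+b−1)] → w = 0.00
R5: above=0.81, ¬calm=1−0.59=0.41; AND[max(0, a+b−1)] → w = 0.22
Rules with consequent 'large': {R1, R5} → strengths 0.54, 0.22
Aggregate via t-conorm [min(1, a+b)]: 0.76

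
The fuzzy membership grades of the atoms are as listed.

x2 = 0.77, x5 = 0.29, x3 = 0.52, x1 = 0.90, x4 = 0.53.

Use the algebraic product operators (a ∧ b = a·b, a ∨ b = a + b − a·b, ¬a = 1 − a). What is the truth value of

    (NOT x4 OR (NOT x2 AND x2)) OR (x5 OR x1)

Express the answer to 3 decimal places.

0.969

NOT x4 = 1 − 0.5300 = 0.4700
NOT x2 = 1 − 0.7700 = 0.2300
NOT x2 AND x2 = a·b on (0.2300, 0.7700) = 0.1771
NOT x4 OR (NOT x2 AND x2) = a + b − a·b on (0.4700, 0.1771) = 0.5639
x5 OR x1 = a + b − a·b on (0.2900, 0.9000) = 0.9290
(NOT x4 OR (NOT x2 AND x2)) OR (x5 OR x1) = a + b − a·b on (0.5639, 0.9290) = 0.9690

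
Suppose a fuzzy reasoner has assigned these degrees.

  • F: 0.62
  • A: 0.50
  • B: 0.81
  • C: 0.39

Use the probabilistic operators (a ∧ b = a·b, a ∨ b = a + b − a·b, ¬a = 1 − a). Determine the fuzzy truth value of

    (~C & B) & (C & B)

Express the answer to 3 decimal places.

0.156

~C = 1 − 0.3900 = 0.6100
~C & B = a·b on (0.6100, 0.8100) = 0.4941
C & B = a·b on (0.3900, 0.8100) = 0.3159
(~C & B) & (C & B) = a·b on (0.4941, 0.3159) = 0.1561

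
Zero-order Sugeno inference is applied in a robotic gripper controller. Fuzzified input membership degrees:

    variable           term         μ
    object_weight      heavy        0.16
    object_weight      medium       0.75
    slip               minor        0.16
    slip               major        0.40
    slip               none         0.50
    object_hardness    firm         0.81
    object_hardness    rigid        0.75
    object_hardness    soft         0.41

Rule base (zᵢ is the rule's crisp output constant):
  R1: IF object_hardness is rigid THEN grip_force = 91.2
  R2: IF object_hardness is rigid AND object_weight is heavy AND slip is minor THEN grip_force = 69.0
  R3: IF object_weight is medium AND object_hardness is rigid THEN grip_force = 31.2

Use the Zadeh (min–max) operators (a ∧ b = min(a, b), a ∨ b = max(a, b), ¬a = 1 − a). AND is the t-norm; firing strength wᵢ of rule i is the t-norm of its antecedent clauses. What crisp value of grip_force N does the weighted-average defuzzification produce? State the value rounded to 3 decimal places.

61.952

R1 (z=91.2): rigid=0.75 → w = 0.75
R2 (z=69.0): rigid=0.75, heavy=0.16, minor=0.16; AND[min(a, b)] → w = 0.16
R3 (z=31.2): medium=0.75, rigid=0.75; AND[min(a, b)] → w = 0.75
Weighted average = (0.75·91.2 + 0.16·69.0 + 0.75·31.2) / (0.75 + 0.16 + 0.75)
  = 102.8400 / 1.6600 = 61.952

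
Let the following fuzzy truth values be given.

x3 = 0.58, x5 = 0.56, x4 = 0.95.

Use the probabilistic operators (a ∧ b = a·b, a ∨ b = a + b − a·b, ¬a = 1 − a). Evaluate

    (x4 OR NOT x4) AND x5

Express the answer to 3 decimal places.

0.533

NOT x4 = 1 − 0.9500 = 0.0500
x4 OR NOT x4 = a + b − a·b on (0.9500, 0.0500) = 0.9525
(x4 OR NOT x4) AND x5 = a·b on (0.9525, 0.5600) = 0.5334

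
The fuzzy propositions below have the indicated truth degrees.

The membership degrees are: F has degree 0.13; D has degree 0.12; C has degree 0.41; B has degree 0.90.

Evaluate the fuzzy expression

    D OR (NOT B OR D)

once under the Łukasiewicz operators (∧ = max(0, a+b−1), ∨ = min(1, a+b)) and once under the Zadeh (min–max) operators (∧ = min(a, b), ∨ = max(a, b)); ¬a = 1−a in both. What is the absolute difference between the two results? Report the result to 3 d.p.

Under Łukasiewicz:
  NOT B = 1 − 0.90 = 0.10
  NOT B OR D = min(1, a+b) on (0.10, 0.12) = 0.22
  D OR (NOT B OR D) = min(1, a+b) on (0.12, 0.22) = 0.34
  → value = 0.3400
Under Zadeh (min–max):
  NOT B = 1 − 0.90 = 0.10
  NOT B OR D = max(a, b) on (0.10, 0.12) = 0.12
  D OR (NOT B OR D) = max(a, b) on (0.12, 0.12) = 0.12
  → value = 0.1200
|0.3400 − 0.1200| = 0.220

0.220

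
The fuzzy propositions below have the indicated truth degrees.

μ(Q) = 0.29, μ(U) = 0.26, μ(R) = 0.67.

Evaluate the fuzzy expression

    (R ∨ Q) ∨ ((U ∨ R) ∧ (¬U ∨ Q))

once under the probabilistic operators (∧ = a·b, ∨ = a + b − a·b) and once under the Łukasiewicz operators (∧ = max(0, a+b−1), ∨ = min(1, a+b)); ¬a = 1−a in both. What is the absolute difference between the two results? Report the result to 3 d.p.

0.090

Under probabilistic:
  R ∨ Q = a + b − a·b on (0.6700, 0.2900) = 0.7657
  U ∨ R = a + b − a·b on (0.2600, 0.6700) = 0.7558
  ¬U = 1 − 0.2600 = 0.7400
  ¬U ∨ Q = a + b − a·b on (0.7400, 0.2900) = 0.8154
  (U ∨ R) ∧ (¬U ∨ Q) = a·b on (0.7558, 0.8154) = 0.6163
  (R ∨ Q) ∨ ((U ∨ R) ∧ (¬U ∨ Q)) = a + b − a·b on (0.7657, 0.6163) = 0.9101
  → value = 0.9101
Under Łukasiewicz:
  R ∨ Q = min(1, a+b) on (0.67, 0.29) = 0.96
  U ∨ R = min(1, a+b) on (0.26, 0.67) = 0.93
  ¬U = 1 − 0.26 = 0.74
  ¬U ∨ Q = min(1, a+b) on (0.74, 0.29) = 1.00
  (U ∨ R) ∧ (¬U ∨ Q) = max(0, a+b−1) on (0.93, 1.00) = 0.93
  (R ∨ Q) ∨ ((U ∨ R) ∧ (¬U ∨ Q)) = min(1, a+b) on (0.96, 0.93) = 1.00
  → value = 1.0000
|0.9101 − 1.0000| = 0.090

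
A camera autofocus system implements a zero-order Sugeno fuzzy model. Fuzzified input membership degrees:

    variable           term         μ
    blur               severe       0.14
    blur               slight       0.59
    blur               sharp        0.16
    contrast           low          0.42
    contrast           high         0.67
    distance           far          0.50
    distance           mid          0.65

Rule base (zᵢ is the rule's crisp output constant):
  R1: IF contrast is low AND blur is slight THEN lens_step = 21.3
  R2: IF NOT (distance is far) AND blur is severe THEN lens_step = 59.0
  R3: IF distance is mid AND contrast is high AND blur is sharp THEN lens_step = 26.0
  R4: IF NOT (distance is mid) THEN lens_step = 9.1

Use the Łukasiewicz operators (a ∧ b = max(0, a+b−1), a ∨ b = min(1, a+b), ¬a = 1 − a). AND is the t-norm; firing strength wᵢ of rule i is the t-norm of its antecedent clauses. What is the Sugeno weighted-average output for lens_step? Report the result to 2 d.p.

9.44

R1 (z=21.3): low=0.42, slight=0.59; AND[max(0, a+b−1)] → w = 0.01
R2 (z=59.0): ¬far=1−0.50=0.50, severe=0.14; AND[max(0, a+b−1)] → w = 0.00
R3 (z=26.0): mid=0.65, high=0.67, sharp=0.16; AND[max(0, a+b−1)] → w = 0.00
R4 (z=9.1): ¬mid=1−0.65=0.35 → w = 0.35
Weighted average = (0.01·21.3 + 0.00·59.0 + 0.00·26.0 + 0.35·9.1) / (0.01 + 0.00 + 0.00 + 0.35)
  = 3.3980 / 0.3600 = 9.44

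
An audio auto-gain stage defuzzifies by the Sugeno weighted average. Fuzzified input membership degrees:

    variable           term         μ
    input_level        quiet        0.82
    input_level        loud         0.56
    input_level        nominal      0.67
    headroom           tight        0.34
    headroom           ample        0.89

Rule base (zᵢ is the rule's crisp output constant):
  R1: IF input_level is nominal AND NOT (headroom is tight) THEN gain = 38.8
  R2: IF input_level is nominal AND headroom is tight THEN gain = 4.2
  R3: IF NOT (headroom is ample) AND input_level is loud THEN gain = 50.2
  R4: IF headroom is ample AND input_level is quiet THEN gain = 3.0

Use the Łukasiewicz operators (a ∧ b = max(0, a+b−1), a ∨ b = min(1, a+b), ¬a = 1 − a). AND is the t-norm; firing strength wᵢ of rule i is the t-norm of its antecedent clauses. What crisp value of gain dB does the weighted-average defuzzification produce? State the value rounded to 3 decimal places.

R1 (z=38.8): nominal=0.67, ¬tight=1−0.34=0.66; AND[max(0, a+b−1)] → w = 0.33
R2 (z=4.2): nominal=0.67, tight=0.34; AND[max(0, a+b−1)] → w = 0.01
R3 (z=50.2): ¬ample=1−0.89=0.11, loud=0.56; AND[max(0, a+b−1)] → w = 0.00
R4 (z=3.0): ample=0.89, quiet=0.82; AND[max(0, a+b−1)] → w = 0.71
Weighted average = (0.33·38.8 + 0.01·4.2 + 0.00·50.2 + 0.71·3.0) / (0.33 + 0.01 + 0.00 + 0.71)
  = 14.9760 / 1.0500 = 14.263

14.263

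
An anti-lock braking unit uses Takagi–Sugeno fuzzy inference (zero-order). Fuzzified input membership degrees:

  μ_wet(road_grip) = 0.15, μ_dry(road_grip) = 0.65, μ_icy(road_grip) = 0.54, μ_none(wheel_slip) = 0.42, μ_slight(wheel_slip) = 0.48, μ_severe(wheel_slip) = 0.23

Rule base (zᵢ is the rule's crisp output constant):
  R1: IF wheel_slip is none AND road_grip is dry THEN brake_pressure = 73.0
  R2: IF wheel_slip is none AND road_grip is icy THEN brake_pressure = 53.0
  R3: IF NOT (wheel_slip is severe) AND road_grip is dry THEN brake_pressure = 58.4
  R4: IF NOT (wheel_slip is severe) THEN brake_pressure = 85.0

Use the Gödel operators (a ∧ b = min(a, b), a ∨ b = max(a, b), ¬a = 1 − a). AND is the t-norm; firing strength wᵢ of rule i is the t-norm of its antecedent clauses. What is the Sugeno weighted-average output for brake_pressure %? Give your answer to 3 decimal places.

69.173

R1 (z=73.0): none=0.42, dry=0.65; AND[min(a, b)] → w = 0.42
R2 (z=53.0): none=0.42, icy=0.54; AND[min(a, b)] → w = 0.42
R3 (z=58.4): ¬severe=1−0.23=0.77, dry=0.65; AND[min(a, b)] → w = 0.65
R4 (z=85.0): ¬severe=1−0.23=0.77 → w = 0.77
Weighted average = (0.42·73.0 + 0.42·53.0 + 0.65·58.4 + 0.77·85.0) / (0.42 + 0.42 + 0.65 + 0.77)
  = 156.3300 / 2.2600 = 69.173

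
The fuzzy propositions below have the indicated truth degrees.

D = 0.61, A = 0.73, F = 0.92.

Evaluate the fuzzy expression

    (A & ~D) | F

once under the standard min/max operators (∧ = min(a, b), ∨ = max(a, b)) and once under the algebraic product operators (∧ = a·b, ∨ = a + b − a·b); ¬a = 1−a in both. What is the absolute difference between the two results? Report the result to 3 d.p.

Under standard min/max:
  ~D = 1 − 0.61 = 0.39
  A & ~D = min(a, b) on (0.73, 0.39) = 0.39
  (A & ~D) | F = max(a, b) on (0.39, 0.92) = 0.92
  → value = 0.9200
Under algebraic product:
  ~D = 1 − 0.6100 = 0.3900
  A & ~D = a·b on (0.7300, 0.3900) = 0.2847
  (A & ~D) | F = a + b − a·b on (0.2847, 0.9200) = 0.9428
  → value = 0.9428
|0.9200 − 0.9428| = 0.023

0.023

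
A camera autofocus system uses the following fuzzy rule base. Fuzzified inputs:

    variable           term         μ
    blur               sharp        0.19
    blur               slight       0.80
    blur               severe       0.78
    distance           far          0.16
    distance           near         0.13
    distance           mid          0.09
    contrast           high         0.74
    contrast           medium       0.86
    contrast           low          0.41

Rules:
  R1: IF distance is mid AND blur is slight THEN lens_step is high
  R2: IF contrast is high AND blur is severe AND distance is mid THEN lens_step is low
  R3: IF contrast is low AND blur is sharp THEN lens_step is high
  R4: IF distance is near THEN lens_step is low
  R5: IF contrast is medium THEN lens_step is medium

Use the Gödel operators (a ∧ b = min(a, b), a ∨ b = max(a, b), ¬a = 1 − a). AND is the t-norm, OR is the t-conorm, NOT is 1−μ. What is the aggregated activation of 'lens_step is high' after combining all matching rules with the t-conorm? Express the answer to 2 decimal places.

0.19

R1: mid=0.09, slight=0.80; AND[min(a, b)] → w = 0.09
R2: high=0.74, severe=0.78, mid=0.09; AND[min(a, b)] → w = 0.09
R3: low=0.41, sharp=0.19; AND[min(a, b)] → w = 0.19
R4: near=0.13 → w = 0.13
R5: medium=0.86 → w = 0.86
Rules with consequent 'high': {R1, R3} → strengths 0.09, 0.19
Aggregate via t-conorm [max(a, b)]: 0.19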